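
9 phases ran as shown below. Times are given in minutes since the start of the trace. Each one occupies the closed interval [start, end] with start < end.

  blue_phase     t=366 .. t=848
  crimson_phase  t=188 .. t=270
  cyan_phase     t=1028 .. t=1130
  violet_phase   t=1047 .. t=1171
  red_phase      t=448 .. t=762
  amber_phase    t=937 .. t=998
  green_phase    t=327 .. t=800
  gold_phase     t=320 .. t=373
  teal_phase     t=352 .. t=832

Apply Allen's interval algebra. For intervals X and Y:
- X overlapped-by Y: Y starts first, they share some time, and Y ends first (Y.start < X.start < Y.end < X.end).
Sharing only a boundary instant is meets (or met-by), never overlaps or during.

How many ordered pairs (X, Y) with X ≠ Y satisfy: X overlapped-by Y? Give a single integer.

Checking all 72 ordered pairs for relation 'overlapped-by'; matching pairs in alphabetical order:
(blue_phase, gold_phase): blue_phase overlapped-by gold_phase ✓
(blue_phase, green_phase): blue_phase overlapped-by green_phase ✓
(blue_phase, teal_phase): blue_phase overlapped-by teal_phase ✓
(green_phase, gold_phase): green_phase overlapped-by gold_phase ✓
(teal_phase, gold_phase): teal_phase overlapped-by gold_phase ✓
(teal_phase, green_phase): teal_phase overlapped-by green_phase ✓
(violet_phase, cyan_phase): violet_phase overlapped-by cyan_phase ✓
Count: 7.

7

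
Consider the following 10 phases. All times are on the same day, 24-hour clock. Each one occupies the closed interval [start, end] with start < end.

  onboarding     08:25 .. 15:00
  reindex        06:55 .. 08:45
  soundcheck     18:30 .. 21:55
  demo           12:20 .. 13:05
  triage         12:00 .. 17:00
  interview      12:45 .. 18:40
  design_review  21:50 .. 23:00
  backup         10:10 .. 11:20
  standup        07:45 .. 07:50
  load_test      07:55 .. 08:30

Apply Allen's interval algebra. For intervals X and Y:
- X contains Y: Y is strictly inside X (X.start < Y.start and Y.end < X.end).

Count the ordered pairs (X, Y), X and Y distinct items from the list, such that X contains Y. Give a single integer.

Checking all 90 ordered pairs for relation 'contains'; matching pairs in alphabetical order:
(onboarding, backup): onboarding contains backup ✓
(onboarding, demo): onboarding contains demo ✓
(reindex, load_test): reindex contains load_test ✓
(reindex, standup): reindex contains standup ✓
(triage, demo): triage contains demo ✓
Count: 5.

5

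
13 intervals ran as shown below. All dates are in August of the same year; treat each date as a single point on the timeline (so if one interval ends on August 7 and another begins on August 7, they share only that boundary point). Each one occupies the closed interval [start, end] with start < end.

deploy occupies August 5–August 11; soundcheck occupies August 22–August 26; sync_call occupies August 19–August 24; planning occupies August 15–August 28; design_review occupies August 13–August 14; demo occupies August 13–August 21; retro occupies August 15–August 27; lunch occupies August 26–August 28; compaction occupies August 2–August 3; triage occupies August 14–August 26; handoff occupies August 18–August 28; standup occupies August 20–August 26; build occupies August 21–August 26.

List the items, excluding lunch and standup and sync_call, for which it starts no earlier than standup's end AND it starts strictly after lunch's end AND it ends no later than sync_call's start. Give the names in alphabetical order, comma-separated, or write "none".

Conditions: its start is no earlier than standup's end (X.start >= August 26) AND its start is strictly after lunch's end (X.start > August 28) AND its end is no later than sync_call's start (X.end <= August 19).
build: start August 21 >= August 26? ✗; start August 21 > August 28? ✗; end August 26 <= August 19? ✗ → no.
compaction: start August 2 >= August 26? ✗; start August 2 > August 28? ✗; end August 3 <= August 19? ✓ → no.
demo: start August 13 >= August 26? ✗; start August 13 > August 28? ✗; end August 21 <= August 19? ✗ → no.
deploy: start August 5 >= August 26? ✗; start August 5 > August 28? ✗; end August 11 <= August 19? ✓ → no.
design_review: start August 13 >= August 26? ✗; start August 13 > August 28? ✗; end August 14 <= August 19? ✓ → no.
handoff: start August 18 >= August 26? ✗; start August 18 > August 28? ✗; end August 28 <= August 19? ✗ → no.
planning: start August 15 >= August 26? ✗; start August 15 > August 28? ✗; end August 28 <= August 19? ✗ → no.
retro: start August 15 >= August 26? ✗; start August 15 > August 28? ✗; end August 27 <= August 19? ✗ → no.
soundcheck: start August 22 >= August 26? ✗; start August 22 > August 28? ✗; end August 26 <= August 19? ✗ → no.
triage: start August 14 >= August 26? ✗; start August 14 > August 28? ✗; end August 26 <= August 19? ✗ → no.
Result: none.

none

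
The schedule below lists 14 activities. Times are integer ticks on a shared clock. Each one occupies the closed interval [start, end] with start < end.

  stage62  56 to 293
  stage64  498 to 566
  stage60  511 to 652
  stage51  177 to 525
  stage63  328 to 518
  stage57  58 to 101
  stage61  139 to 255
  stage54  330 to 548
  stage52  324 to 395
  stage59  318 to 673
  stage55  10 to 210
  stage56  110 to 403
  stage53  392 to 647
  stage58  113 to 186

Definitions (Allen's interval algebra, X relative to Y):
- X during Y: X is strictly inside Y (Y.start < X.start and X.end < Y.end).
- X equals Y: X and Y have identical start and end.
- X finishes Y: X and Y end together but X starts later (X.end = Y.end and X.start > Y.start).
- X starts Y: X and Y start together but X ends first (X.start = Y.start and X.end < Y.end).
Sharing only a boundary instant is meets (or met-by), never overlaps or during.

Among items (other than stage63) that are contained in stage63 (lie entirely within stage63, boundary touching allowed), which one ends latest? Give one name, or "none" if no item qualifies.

none

Target stage63 = [328, 518].
stage51 [177, 525] → contains → excluded.
stage52 [324, 395] → overlaps → excluded.
stage53 [392, 647] → overlapped-by → excluded.
stage54 [330, 548] → overlapped-by → excluded.
stage55 [10, 210] → before → excluded.
stage56 [110, 403] → overlaps → excluded.
stage57 [58, 101] → before → excluded.
stage58 [113, 186] → before → excluded.
stage59 [318, 673] → contains → excluded.
stage60 [511, 652] → overlapped-by → excluded.
stage61 [139, 255] → before → excluded.
stage62 [56, 293] → before → excluded.
stage64 [498, 566] → overlapped-by → excluded.
No candidates → none.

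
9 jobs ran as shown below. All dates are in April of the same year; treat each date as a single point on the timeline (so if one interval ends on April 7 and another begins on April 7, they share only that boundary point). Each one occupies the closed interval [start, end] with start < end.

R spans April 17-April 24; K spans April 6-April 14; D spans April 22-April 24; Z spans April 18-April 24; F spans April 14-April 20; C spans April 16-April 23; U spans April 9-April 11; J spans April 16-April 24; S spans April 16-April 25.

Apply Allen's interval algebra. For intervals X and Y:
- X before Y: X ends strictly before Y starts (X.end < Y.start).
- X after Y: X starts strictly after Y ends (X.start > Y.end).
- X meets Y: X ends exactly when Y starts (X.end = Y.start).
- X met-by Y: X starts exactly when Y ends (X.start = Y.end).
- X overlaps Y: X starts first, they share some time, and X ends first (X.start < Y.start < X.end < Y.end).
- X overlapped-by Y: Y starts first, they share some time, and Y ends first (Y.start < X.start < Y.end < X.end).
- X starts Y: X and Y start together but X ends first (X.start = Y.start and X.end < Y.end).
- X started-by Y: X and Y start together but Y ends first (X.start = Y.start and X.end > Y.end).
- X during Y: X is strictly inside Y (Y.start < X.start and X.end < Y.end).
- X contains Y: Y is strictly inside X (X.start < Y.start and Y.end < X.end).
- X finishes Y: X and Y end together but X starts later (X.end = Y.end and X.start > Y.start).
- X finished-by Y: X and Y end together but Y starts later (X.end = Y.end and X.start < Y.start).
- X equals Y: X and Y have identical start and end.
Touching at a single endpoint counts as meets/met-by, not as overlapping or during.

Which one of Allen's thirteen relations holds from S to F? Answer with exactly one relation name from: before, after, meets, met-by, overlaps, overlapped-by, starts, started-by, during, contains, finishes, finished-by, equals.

S = [April 16, April 25]; F = [April 14, April 20].
Compare endpoints: S.start > F.start, S.start < F.end, S.end > F.start, S.end > F.end.
That pattern is 'overlapped-by'.

overlapped-by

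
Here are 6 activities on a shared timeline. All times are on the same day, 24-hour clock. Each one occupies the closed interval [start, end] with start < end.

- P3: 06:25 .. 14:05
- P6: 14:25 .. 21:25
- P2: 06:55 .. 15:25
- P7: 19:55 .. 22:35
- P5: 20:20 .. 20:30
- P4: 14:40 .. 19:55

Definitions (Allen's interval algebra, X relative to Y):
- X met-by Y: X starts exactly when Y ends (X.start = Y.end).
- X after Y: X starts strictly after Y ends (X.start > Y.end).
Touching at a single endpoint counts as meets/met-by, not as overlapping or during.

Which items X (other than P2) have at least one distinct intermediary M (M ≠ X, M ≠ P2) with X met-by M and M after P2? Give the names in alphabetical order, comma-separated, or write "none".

Target P2 = [06:55, 15:25].
Intermediaries M with M after P2: P5, P7.
Via P5 — items with X met-by P5: none.
Via P7 — items with X met-by P7: none.
Union: none.

none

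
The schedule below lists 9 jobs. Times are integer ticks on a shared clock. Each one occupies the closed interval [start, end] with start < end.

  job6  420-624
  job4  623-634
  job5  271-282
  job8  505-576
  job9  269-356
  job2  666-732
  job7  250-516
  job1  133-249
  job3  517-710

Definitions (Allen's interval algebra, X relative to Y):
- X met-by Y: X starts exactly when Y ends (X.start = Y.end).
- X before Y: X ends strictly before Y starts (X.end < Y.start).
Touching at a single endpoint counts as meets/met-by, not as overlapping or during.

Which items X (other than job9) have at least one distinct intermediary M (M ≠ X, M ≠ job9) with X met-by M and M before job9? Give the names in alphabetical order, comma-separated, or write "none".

Target job9 = [269, 356].
Intermediaries M with M before job9: job1.
Via job1 — items with X met-by job1: none.
Union: none.

none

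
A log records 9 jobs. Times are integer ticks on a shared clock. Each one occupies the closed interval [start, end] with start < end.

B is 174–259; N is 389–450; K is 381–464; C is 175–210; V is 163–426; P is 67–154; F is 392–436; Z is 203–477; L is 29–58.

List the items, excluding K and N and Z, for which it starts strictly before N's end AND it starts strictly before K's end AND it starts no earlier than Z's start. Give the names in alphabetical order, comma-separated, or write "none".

Conditions: its start is strictly before N's end (X.start < 450) AND its start is strictly before K's end (X.start < 464) AND its start is no earlier than Z's start (X.start >= 203).
B: start 174 < 450? ✓; start 174 < 464? ✓; start 174 >= 203? ✗ → no.
C: start 175 < 450? ✓; start 175 < 464? ✓; start 175 >= 203? ✗ → no.
F: start 392 < 450? ✓; start 392 < 464? ✓; start 392 >= 203? ✓ → yes.
L: start 29 < 450? ✓; start 29 < 464? ✓; start 29 >= 203? ✗ → no.
P: start 67 < 450? ✓; start 67 < 464? ✓; start 67 >= 203? ✗ → no.
V: start 163 < 450? ✓; start 163 < 464? ✓; start 163 >= 203? ✗ → no.
Result: F.

F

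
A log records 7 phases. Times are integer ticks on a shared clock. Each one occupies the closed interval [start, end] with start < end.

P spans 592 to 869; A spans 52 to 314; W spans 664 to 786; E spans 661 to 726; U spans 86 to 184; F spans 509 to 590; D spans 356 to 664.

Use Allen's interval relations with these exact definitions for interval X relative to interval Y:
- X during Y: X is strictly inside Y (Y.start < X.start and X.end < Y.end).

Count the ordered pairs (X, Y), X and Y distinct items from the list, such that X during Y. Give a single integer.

4

Checking all 42 ordered pairs for relation 'during'; matching pairs in alphabetical order:
(E, P): E during P ✓
(F, D): F during D ✓
(U, A): U during A ✓
(W, P): W during P ✓
Count: 4.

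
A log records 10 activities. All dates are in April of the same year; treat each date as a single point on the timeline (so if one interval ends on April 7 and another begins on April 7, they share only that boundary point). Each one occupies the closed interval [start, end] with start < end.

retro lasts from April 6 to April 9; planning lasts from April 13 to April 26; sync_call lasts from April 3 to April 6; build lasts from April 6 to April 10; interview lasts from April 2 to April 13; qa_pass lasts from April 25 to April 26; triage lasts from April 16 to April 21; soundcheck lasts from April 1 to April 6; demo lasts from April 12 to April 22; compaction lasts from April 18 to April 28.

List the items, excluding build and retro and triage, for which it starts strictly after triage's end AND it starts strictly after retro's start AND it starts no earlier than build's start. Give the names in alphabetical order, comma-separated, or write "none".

Conditions: its start is strictly after triage's end (X.start > April 21) AND its start is strictly after retro's start (X.start > April 6) AND its start is no earlier than build's start (X.start >= April 6).
compaction: start April 18 > April 21? ✗; start April 18 > April 6? ✓; start April 18 >= April 6? ✓ → no.
demo: start April 12 > April 21? ✗; start April 12 > April 6? ✓; start April 12 >= April 6? ✓ → no.
interview: start April 2 > April 21? ✗; start April 2 > April 6? ✗; start April 2 >= April 6? ✗ → no.
planning: start April 13 > April 21? ✗; start April 13 > April 6? ✓; start April 13 >= April 6? ✓ → no.
qa_pass: start April 25 > April 21? ✓; start April 25 > April 6? ✓; start April 25 >= April 6? ✓ → yes.
soundcheck: start April 1 > April 21? ✗; start April 1 > April 6? ✗; start April 1 >= April 6? ✗ → no.
sync_call: start April 3 > April 21? ✗; start April 3 > April 6? ✗; start April 3 >= April 6? ✗ → no.
Result: qa_pass.

qa_pass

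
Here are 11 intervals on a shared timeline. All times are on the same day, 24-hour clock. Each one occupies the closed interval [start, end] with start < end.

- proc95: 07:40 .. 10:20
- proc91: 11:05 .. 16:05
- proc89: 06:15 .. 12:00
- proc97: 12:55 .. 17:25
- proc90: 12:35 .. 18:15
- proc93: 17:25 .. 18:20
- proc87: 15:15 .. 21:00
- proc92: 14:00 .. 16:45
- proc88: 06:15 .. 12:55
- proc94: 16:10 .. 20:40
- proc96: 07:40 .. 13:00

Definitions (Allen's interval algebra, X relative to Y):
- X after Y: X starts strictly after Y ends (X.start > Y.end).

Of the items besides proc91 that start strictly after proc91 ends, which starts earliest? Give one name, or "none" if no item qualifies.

Target proc91 = [11:05, 16:05].
proc87 [15:15, 21:00] → overlapped-by → excluded.
proc88 [06:15, 12:55] → overlaps → excluded.
proc89 [06:15, 12:00] → overlaps → excluded.
proc90 [12:35, 18:15] → overlapped-by → excluded.
proc92 [14:00, 16:45] → overlapped-by → excluded.
proc93 [17:25, 18:20] → after → candidate.
proc94 [16:10, 20:40] → after → candidate.
proc95 [07:40, 10:20] → before → excluded.
proc96 [07:40, 13:00] → overlaps → excluded.
proc97 [12:55, 17:25] → overlapped-by → excluded.
Among candidates, earliest start is 16:10 → proc94.

proc94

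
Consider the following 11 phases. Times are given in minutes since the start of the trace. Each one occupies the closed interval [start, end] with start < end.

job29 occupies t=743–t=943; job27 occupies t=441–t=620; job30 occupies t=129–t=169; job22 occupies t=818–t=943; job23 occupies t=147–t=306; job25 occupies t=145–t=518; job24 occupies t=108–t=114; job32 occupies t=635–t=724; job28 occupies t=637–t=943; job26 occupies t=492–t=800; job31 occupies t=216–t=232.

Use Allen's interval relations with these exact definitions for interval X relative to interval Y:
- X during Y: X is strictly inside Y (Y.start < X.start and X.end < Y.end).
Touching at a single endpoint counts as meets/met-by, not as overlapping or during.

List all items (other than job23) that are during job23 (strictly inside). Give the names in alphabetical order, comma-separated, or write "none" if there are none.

Target job23 = [t=147, t=306].
job22 [t=818, t=943] → after → no.
job24 [t=108, t=114] → before → no.
job25 [t=145, t=518] → contains → no.
job26 [t=492, t=800] → after → no.
job27 [t=441, t=620] → after → no.
job28 [t=637, t=943] → after → no.
job29 [t=743, t=943] → after → no.
job30 [t=129, t=169] → overlaps → no.
job31 [t=216, t=232] → during → yes.
job32 [t=635, t=724] → after → no.
Result: job31.

job31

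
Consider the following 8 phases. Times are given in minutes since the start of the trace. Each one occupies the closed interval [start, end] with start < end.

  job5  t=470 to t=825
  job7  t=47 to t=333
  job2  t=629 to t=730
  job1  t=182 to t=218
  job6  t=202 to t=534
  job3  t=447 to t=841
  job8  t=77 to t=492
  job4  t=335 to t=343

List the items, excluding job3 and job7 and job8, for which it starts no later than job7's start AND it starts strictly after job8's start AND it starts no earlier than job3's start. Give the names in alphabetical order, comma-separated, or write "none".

Conditions: its start is no later than job7's start (X.start <= t=47) AND its start is strictly after job8's start (X.start > t=77) AND its start is no earlier than job3's start (X.start >= t=447).
job1: start t=182 <= t=47? ✗; start t=182 > t=77? ✓; start t=182 >= t=447? ✗ → no.
job2: start t=629 <= t=47? ✗; start t=629 > t=77? ✓; start t=629 >= t=447? ✓ → no.
job4: start t=335 <= t=47? ✗; start t=335 > t=77? ✓; start t=335 >= t=447? ✗ → no.
job5: start t=470 <= t=47? ✗; start t=470 > t=77? ✓; start t=470 >= t=447? ✓ → no.
job6: start t=202 <= t=47? ✗; start t=202 > t=77? ✓; start t=202 >= t=447? ✗ → no.
Result: none.

none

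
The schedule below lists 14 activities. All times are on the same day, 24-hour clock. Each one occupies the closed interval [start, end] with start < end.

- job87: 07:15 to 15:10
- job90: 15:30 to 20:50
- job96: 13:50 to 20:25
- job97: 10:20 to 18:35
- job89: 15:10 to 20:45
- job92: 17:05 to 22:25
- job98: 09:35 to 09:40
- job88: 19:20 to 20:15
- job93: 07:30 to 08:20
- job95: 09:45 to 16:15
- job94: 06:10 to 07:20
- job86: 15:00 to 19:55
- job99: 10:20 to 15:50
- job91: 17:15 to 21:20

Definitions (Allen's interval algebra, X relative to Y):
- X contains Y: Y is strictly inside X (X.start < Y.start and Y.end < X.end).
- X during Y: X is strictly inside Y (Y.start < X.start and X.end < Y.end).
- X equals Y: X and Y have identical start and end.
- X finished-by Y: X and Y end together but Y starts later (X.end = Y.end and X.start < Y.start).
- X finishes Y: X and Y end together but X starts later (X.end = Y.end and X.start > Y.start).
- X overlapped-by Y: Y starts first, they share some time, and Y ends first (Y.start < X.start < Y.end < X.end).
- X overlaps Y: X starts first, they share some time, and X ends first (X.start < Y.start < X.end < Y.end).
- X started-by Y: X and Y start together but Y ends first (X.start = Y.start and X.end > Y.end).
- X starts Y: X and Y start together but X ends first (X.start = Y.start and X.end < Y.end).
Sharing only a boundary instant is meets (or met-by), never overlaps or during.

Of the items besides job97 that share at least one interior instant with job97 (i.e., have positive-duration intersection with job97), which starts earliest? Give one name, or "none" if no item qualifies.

Target job97 = [10:20, 18:35].
job86 [15:00, 19:55] → overlapped-by → candidate.
job87 [07:15, 15:10] → overlaps → candidate.
job88 [19:20, 20:15] → after → excluded.
job89 [15:10, 20:45] → overlapped-by → candidate.
job90 [15:30, 20:50] → overlapped-by → candidate.
job91 [17:15, 21:20] → overlapped-by → candidate.
job92 [17:05, 22:25] → overlapped-by → candidate.
job93 [07:30, 08:20] → before → excluded.
job94 [06:10, 07:20] → before → excluded.
job95 [09:45, 16:15] → overlaps → candidate.
job96 [13:50, 20:25] → overlapped-by → candidate.
job98 [09:35, 09:40] → before → excluded.
job99 [10:20, 15:50] → starts → candidate.
Among candidates, earliest start is 07:15 → job87.

job87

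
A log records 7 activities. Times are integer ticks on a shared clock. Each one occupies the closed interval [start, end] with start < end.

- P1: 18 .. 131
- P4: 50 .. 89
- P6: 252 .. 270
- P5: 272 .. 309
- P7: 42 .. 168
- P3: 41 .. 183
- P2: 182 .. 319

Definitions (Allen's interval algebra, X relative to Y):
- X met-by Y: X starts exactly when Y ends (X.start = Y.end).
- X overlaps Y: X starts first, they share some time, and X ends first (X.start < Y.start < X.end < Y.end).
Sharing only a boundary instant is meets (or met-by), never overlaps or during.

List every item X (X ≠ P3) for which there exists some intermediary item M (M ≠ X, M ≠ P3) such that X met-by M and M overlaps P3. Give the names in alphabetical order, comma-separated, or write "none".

none

Target P3 = [41, 183].
Intermediaries M with M overlaps P3: P1.
Via P1 — items with X met-by P1: none.
Union: none.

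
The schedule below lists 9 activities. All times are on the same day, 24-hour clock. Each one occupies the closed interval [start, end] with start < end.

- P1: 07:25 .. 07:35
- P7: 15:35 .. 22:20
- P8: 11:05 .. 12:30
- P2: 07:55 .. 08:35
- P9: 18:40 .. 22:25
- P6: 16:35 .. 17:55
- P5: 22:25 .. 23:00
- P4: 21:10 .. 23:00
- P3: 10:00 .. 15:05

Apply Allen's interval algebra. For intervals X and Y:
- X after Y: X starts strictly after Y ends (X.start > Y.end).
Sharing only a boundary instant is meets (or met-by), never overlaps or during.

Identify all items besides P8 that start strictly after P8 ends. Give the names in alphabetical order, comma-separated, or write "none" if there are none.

Target P8 = [11:05, 12:30].
P1 [07:25, 07:35] → before → no.
P2 [07:55, 08:35] → before → no.
P3 [10:00, 15:05] → contains → no.
P4 [21:10, 23:00] → after → yes.
P5 [22:25, 23:00] → after → yes.
P6 [16:35, 17:55] → after → yes.
P7 [15:35, 22:20] → after → yes.
P9 [18:40, 22:25] → after → yes.
Result: P4, P5, P6, P7, P9.

P4, P5, P6, P7, P9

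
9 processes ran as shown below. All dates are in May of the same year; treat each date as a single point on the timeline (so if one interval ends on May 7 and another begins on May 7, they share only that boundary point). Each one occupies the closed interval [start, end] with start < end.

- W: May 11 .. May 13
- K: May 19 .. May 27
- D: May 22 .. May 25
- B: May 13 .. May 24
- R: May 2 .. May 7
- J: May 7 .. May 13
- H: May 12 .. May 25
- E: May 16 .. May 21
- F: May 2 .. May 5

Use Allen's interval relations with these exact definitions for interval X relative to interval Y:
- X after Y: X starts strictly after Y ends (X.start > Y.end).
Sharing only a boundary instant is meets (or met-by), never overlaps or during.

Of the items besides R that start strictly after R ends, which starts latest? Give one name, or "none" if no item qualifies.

D

Target R = [May 2, May 7].
B [May 13, May 24] → after → candidate.
D [May 22, May 25] → after → candidate.
E [May 16, May 21] → after → candidate.
F [May 2, May 5] → starts → excluded.
H [May 12, May 25] → after → candidate.
J [May 7, May 13] → met-by → excluded.
K [May 19, May 27] → after → candidate.
W [May 11, May 13] → after → candidate.
Among candidates, latest start is May 22 → D.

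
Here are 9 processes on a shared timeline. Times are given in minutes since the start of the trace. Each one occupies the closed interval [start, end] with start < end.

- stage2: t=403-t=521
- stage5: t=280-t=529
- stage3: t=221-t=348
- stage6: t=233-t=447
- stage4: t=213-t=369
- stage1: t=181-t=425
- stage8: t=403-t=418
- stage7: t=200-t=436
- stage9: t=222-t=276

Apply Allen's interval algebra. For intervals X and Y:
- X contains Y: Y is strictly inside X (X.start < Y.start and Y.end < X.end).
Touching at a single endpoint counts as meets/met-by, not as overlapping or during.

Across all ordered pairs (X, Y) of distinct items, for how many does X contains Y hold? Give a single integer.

Checking all 72 ordered pairs for relation 'contains'; matching pairs in alphabetical order:
(stage1, stage3): stage1 contains stage3 ✓
(stage1, stage4): stage1 contains stage4 ✓
(stage1, stage8): stage1 contains stage8 ✓
(stage1, stage9): stage1 contains stage9 ✓
(stage3, stage9): stage3 contains stage9 ✓
(stage4, stage3): stage4 contains stage3 ✓
(stage4, stage9): stage4 contains stage9 ✓
(stage5, stage2): stage5 contains stage2 ✓
(stage5, stage8): stage5 contains stage8 ✓
(stage6, stage8): stage6 contains stage8 ✓
(stage7, stage3): stage7 contains stage3 ✓
(stage7, stage4): stage7 contains stage4 ✓
(stage7, stage8): stage7 contains stage8 ✓
(stage7, stage9): stage7 contains stage9 ✓
Count: 14.

14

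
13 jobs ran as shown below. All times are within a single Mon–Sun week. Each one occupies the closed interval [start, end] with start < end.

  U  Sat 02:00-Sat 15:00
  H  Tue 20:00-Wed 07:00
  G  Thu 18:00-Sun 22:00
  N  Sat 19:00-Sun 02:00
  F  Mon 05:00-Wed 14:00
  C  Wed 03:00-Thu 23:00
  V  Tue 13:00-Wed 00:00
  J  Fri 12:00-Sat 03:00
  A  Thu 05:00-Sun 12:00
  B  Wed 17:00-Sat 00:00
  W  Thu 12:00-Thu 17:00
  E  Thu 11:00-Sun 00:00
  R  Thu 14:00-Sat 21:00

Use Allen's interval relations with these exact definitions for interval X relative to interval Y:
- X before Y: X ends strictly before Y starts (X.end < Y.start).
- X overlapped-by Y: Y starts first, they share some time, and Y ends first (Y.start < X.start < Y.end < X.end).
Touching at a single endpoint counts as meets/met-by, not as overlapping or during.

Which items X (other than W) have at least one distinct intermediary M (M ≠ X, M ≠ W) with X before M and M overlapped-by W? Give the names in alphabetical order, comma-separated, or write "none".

Target W = [Thu 12:00, Thu 17:00].
Intermediaries M with M overlapped-by W: R.
Via R — items with X before R: F, H, V.
Union: F, H, V.

F, H, V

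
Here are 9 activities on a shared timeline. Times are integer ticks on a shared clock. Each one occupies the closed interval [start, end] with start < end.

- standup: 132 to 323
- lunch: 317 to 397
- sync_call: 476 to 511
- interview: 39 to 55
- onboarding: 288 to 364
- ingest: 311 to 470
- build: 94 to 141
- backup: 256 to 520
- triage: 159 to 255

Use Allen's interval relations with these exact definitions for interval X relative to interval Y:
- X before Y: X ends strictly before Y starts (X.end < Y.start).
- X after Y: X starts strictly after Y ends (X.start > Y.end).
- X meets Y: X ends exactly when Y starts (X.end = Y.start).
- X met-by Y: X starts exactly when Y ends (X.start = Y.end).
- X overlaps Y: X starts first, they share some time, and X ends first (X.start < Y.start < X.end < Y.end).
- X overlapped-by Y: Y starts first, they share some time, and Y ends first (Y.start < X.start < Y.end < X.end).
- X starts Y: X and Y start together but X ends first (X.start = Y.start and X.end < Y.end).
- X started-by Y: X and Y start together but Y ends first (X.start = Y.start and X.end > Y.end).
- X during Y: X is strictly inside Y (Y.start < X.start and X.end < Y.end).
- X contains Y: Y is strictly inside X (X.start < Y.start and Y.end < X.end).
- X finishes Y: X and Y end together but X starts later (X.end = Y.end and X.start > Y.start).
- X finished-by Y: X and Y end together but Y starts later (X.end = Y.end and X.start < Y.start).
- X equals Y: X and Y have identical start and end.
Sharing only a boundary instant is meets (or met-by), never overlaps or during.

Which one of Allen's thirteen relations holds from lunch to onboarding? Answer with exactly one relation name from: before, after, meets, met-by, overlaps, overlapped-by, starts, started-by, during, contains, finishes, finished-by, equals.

lunch = [317, 397]; onboarding = [288, 364].
Compare endpoints: lunch.start > onboarding.start, lunch.start < onboarding.end, lunch.end > onboarding.start, lunch.end > onboarding.end.
That pattern is 'overlapped-by'.

overlapped-by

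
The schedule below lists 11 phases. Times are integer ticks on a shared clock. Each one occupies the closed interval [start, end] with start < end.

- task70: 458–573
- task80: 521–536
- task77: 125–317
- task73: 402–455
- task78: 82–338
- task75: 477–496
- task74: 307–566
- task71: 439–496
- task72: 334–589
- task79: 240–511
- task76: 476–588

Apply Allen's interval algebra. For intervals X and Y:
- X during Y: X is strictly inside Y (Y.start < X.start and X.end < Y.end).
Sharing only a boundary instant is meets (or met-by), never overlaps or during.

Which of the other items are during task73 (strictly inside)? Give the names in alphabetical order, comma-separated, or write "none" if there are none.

none

Target task73 = [402, 455].
task70 [458, 573] → after → no.
task71 [439, 496] → overlapped-by → no.
task72 [334, 589] → contains → no.
task74 [307, 566] → contains → no.
task75 [477, 496] → after → no.
task76 [476, 588] → after → no.
task77 [125, 317] → before → no.
task78 [82, 338] → before → no.
task79 [240, 511] → contains → no.
task80 [521, 536] → after → no.
Result: none.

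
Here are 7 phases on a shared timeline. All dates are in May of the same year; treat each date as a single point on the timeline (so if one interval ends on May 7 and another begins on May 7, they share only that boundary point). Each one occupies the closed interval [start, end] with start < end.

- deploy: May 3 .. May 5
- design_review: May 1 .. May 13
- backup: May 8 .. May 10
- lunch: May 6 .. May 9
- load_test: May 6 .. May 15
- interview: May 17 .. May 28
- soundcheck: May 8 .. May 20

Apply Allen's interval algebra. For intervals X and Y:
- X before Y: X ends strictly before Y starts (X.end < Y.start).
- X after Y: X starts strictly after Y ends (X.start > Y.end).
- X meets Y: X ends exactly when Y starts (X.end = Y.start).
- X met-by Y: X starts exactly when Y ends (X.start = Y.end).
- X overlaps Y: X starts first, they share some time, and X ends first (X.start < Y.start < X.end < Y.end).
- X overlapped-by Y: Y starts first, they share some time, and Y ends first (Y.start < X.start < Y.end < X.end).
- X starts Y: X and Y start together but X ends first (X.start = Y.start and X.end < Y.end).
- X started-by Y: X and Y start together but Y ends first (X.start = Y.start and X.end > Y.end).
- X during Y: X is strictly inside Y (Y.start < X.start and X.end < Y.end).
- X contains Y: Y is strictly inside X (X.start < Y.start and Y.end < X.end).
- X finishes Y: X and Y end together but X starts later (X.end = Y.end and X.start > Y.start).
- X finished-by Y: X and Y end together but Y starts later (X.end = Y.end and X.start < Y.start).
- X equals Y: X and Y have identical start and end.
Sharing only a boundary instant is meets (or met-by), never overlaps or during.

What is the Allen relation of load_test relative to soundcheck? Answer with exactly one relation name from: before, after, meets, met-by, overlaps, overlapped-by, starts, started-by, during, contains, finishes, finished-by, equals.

load_test = [May 6, May 15]; soundcheck = [May 8, May 20].
Compare endpoints: load_test.start < soundcheck.start, load_test.start < soundcheck.end, load_test.end > soundcheck.start, load_test.end < soundcheck.end.
That pattern is 'overlaps'.

overlaps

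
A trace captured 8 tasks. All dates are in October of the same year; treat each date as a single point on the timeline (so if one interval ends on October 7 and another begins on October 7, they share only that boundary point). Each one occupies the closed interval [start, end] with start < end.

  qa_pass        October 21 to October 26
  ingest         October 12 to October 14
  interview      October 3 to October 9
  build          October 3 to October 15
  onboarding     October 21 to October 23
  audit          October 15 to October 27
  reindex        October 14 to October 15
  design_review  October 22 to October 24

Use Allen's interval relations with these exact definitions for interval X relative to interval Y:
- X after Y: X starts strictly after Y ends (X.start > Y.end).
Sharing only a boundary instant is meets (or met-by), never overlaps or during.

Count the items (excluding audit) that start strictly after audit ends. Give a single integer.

0

Target audit = [October 15, October 27].
build [October 3, October 15] → meets → no.
design_review [October 22, October 24] → during → no.
ingest [October 12, October 14] → before → no.
interview [October 3, October 9] → before → no.
onboarding [October 21, October 23] → during → no.
qa_pass [October 21, October 26] → during → no.
reindex [October 14, October 15] → meets → no.
Total: 0.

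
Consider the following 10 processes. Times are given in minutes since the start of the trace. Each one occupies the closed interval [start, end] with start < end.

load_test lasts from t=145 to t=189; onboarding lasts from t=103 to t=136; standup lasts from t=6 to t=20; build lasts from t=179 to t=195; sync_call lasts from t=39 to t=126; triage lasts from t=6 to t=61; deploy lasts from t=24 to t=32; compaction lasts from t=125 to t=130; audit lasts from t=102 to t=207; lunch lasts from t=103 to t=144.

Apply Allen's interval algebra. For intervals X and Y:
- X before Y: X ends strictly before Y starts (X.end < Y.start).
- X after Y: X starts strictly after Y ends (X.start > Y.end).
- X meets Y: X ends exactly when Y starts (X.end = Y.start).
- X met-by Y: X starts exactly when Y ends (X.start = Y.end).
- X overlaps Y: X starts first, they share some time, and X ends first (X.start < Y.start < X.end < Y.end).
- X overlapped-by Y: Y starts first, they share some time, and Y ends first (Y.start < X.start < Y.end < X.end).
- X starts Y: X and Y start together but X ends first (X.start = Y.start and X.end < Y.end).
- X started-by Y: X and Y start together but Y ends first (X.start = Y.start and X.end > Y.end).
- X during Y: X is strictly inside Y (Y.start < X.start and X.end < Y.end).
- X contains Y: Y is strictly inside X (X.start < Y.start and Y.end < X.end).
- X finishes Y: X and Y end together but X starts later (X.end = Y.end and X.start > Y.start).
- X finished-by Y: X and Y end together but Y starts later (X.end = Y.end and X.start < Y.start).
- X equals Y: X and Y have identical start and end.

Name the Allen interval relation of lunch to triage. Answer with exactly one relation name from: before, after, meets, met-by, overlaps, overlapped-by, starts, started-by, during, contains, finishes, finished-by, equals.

after

lunch = [t=103, t=144]; triage = [t=6, t=61].
Compare endpoints: lunch.start > triage.start, lunch.start > triage.end, lunch.end > triage.start, lunch.end > triage.end.
That pattern is 'after'.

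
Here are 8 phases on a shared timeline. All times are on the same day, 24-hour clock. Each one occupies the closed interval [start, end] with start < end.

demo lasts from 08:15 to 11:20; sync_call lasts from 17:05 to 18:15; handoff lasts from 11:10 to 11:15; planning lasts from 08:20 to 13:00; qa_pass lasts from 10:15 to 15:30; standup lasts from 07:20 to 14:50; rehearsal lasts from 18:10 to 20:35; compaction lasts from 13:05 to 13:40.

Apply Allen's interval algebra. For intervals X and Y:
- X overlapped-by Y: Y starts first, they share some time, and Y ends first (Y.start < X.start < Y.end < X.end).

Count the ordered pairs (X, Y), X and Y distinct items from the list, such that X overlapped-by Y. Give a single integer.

5

Checking all 56 ordered pairs for relation 'overlapped-by'; matching pairs in alphabetical order:
(planning, demo): planning overlapped-by demo ✓
(qa_pass, demo): qa_pass overlapped-by demo ✓
(qa_pass, planning): qa_pass overlapped-by planning ✓
(qa_pass, standup): qa_pass overlapped-by standup ✓
(rehearsal, sync_call): rehearsal overlapped-by sync_call ✓
Count: 5.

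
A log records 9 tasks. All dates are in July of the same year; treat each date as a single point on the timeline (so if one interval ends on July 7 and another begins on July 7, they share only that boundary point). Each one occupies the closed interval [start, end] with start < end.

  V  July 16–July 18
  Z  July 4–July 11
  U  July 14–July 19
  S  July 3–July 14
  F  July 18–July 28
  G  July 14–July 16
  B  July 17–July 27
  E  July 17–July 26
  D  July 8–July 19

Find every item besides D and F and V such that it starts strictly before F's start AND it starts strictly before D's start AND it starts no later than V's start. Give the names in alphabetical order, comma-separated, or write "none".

Conditions: its start is strictly before F's start (X.start < July 18) AND its start is strictly before D's start (X.start < July 8) AND its start is no later than V's start (X.start <= July 16).
B: start July 17 < July 18? ✓; start July 17 < July 8? ✗; start July 17 <= July 16? ✗ → no.
E: start July 17 < July 18? ✓; start July 17 < July 8? ✗; start July 17 <= July 16? ✗ → no.
G: start July 14 < July 18? ✓; start July 14 < July 8? ✗; start July 14 <= July 16? ✓ → no.
S: start July 3 < July 18? ✓; start July 3 < July 8? ✓; start July 3 <= July 16? ✓ → yes.
U: start July 14 < July 18? ✓; start July 14 < July 8? ✗; start July 14 <= July 16? ✓ → no.
Z: start July 4 < July 18? ✓; start July 4 < July 8? ✓; start July 4 <= July 16? ✓ → yes.
Result: S, Z.

S, Z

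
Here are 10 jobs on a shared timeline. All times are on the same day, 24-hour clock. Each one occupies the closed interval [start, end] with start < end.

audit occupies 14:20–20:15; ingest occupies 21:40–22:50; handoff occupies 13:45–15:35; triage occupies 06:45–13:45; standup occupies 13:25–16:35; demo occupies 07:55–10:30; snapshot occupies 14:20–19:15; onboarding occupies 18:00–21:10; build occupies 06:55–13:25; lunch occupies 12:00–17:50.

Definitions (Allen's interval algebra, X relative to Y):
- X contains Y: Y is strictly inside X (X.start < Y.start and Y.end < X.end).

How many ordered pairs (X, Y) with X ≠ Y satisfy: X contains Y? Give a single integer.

Checking all 90 ordered pairs for relation 'contains'; matching pairs in alphabetical order:
(build, demo): build contains demo ✓
(lunch, handoff): lunch contains handoff ✓
(lunch, standup): lunch contains standup ✓
(standup, handoff): standup contains handoff ✓
(triage, build): triage contains build ✓
(triage, demo): triage contains demo ✓
Count: 6.

6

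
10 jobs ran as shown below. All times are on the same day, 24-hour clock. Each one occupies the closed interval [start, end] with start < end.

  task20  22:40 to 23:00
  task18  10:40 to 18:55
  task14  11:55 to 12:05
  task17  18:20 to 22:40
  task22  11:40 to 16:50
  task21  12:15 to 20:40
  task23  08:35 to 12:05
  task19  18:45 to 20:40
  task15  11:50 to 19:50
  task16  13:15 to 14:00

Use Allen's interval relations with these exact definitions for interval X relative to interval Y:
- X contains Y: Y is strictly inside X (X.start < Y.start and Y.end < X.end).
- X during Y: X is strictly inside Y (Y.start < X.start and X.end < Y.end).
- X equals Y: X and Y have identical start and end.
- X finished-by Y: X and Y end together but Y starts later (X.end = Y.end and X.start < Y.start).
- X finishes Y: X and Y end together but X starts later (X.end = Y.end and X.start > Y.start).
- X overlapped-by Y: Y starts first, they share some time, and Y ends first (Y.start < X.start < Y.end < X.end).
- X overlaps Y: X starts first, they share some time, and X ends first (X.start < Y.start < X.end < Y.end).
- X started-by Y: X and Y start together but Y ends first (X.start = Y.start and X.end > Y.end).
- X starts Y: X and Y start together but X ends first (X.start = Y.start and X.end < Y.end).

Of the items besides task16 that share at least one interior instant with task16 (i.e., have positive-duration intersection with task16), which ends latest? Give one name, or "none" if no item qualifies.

task21

Target task16 = [13:15, 14:00].
task14 [11:55, 12:05] → before → excluded.
task15 [11:50, 19:50] → contains → candidate.
task17 [18:20, 22:40] → after → excluded.
task18 [10:40, 18:55] → contains → candidate.
task19 [18:45, 20:40] → after → excluded.
task20 [22:40, 23:00] → after → excluded.
task21 [12:15, 20:40] → contains → candidate.
task22 [11:40, 16:50] → contains → candidate.
task23 [08:35, 12:05] → before → excluded.
Among candidates, latest end is 20:40 → task21.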